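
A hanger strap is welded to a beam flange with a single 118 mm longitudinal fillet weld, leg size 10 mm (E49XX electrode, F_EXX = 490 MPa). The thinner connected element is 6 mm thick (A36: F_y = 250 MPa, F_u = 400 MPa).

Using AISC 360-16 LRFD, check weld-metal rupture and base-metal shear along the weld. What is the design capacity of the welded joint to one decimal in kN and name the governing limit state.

Weld metal: throat = 0.707×10 = 7.07 mm, L = 118 mm. φR_n = 0.75 × 0.6 × 490 × 7.07 × 118 = 184.0 kN.
Base metal shear (6 mm plate): yield φR_n = 1.0×0.6×250×6×118 = 106.2 kN; rupture φR_n = 0.75×0.6×400×6×118 = 127.4 kN; take 106.2 kN (yield).
Governing: min(184.0, 106.2) = 106.2 kN → base-metal shear.

106.2 kN (base-metal shear governs)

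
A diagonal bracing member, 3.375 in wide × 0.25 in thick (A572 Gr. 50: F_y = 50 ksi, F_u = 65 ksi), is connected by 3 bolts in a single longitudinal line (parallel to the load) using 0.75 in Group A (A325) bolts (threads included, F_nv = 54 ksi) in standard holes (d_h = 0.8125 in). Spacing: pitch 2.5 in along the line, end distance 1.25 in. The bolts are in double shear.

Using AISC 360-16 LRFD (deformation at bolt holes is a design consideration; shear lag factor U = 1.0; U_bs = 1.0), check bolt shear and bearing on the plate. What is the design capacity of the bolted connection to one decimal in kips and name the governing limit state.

56.2 kips (bearing governs)

Bolt shear: A_b = π(0.75)²/4 = 0.44179 in². φR_n = 0.75 × 54 × 0.44179 × 3 × 2 = 107.4 kips.
Bearing (0.25 in plate, F_u = 65 ksi): end bolts L_c = 1.25 − 0.8125/2 = 0.84375, R_n = min(1.2×0.84375×0.25×65, 2.4×0.75×0.25×65) = 16.453 kips/bolt; interior L_c = 2.5 − 0.8125 = 1.6875, R_n = 29.25 kips/bolt. φR_n = 0.75 × (1×16.453 + 2×29.25) = 56.2 kips.
Governing: min(107.4, 56.2) = 56.2 kips → bearing.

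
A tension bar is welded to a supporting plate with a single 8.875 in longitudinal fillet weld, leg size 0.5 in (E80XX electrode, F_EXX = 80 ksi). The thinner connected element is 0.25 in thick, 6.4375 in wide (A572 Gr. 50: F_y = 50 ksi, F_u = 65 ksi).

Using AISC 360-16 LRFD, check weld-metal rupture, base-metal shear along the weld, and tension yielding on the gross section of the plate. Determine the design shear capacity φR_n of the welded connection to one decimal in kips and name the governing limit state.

64.9 kips (base-metal shear governs)

Weld metal: throat = 0.707×0.5 = 0.3535 in, L = 8.875 in. φR_n = 0.75 × 0.6 × 80 × 0.3535 × 8.875 = 112.9 kips.
Base metal shear (0.25 in plate): yield φR_n = 1.0×0.6×50×0.25×8.875 = 66.6 kips; rupture φR_n = 0.75×0.6×65×0.25×8.875 = 64.9 kips; take 64.9 kips (rupture).
Tension yield (gross): A_g = 6.4375×0.25 = 1.6094 in². φR_n = 0.90 × 50 × 1.6094 = 72.4 kips.
Governing: min(112.9, 64.9, 72.4) = 64.9 kips → base-metal shear.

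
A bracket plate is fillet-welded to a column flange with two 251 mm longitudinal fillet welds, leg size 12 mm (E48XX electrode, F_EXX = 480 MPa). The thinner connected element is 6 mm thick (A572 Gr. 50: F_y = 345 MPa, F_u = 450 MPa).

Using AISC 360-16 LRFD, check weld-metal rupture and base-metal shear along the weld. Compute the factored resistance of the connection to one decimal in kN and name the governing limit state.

Weld metal: throat = 0.707×12 = 8.484 mm, L = 2×251 = 502 mm. φR_n = 0.75 × 0.6 × 480 × 8.484 × 502 = 919.9 kN.
Base metal shear (6 mm plate): yield φR_n = 1.0×0.6×345×6×502 = 623.5 kN; rupture φR_n = 0.75×0.6×450×6×502 = 609.9 kN; take 609.9 kN (rupture).
Governing: min(919.9, 609.9) = 609.9 kN → base-metal shear.

609.9 kN (base-metal shear governs)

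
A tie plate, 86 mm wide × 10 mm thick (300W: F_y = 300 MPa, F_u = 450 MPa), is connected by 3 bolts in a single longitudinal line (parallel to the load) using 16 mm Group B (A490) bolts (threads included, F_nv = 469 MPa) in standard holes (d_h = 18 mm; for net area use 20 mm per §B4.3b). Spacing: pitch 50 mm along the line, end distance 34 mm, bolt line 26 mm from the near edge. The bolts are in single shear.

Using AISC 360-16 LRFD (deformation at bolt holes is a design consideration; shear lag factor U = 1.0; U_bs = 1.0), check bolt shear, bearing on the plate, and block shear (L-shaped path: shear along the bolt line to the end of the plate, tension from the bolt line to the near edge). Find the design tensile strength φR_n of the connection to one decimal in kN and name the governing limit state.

212.2 kN (bolt shear governs)

Bolt shear: A_b = π(16)²/4 = 201.06 mm². φR_n = 0.75 × 469 × 201.06 × 3 × 1 = 212.2 kN.
Bearing (10 mm plate, F_u = 450 MPa): end bolts L_c = 34 − 18/2 = 25, R_n = min(1.2×25×10×450, 2.4×16×10×450) = 135 kN/bolt; interior L_c = 50 − 18 = 32, R_n = 172.8 kN/bolt. φR_n = 0.75 × (1×135 + 2×172.8) = 360.5 kN.
Block shear: shear path 1×[34+2×50] = 1×134 mm, A_gv = 1340, A_nv = 1×(134 − 2.5×20)×10 = 840 mm²; tension to near edge: (26 − 0.5×20)×10 = 160 mm². R_n = min(0.6×450×840, 0.6×300×1340) + 1.0×450×160 = min(226.8, 241.2) + 72 = 298.8 kN. φR_n = 0.75 × 298.8 = 224.1 kN.
Governing: min(212.2, 360.5, 224.1) = 212.2 kN → bolt shear.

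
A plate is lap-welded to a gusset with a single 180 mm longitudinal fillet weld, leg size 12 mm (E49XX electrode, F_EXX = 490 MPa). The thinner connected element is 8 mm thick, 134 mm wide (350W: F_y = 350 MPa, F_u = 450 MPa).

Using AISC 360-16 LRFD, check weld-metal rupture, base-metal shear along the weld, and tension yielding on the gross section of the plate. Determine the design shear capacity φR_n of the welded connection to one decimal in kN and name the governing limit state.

291.6 kN (base-metal shear governs)

Weld metal: throat = 0.707×12 = 8.484 mm, L = 180 mm. φR_n = 0.75 × 0.6 × 490 × 8.484 × 180 = 336.7 kN.
Base metal shear (8 mm plate): yield φR_n = 1.0×0.6×350×8×180 = 302.4 kN; rupture φR_n = 0.75×0.6×450×8×180 = 291.6 kN; take 291.6 kN (rupture).
Tension yield (gross): A_g = 134×8 = 1072 mm². φR_n = 0.90 × 350 × 1072 = 337.7 kN.
Governing: min(336.7, 291.6, 337.7) = 291.6 kN → base-metal shear.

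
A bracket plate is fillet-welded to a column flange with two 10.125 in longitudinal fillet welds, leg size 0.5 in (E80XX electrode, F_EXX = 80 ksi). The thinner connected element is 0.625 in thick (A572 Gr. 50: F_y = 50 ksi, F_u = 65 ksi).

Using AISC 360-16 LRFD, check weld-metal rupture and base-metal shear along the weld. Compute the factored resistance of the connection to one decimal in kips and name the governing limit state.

Weld metal: throat = 0.707×0.5 = 0.3535 in, L = 2×10.125 = 20.25 in. φR_n = 0.75 × 0.6 × 80 × 0.3535 × 20.25 = 257.7 kips.
Base metal shear (0.625 in plate): yield φR_n = 1.0×0.6×50×0.625×20.25 = 379.7 kips; rupture φR_n = 0.75×0.6×65×0.625×20.25 = 370.2 kips; take 370.2 kips (rupture).
Governing: min(257.7, 370.2) = 257.7 kips → weld metal.

257.7 kips (weld metal governs)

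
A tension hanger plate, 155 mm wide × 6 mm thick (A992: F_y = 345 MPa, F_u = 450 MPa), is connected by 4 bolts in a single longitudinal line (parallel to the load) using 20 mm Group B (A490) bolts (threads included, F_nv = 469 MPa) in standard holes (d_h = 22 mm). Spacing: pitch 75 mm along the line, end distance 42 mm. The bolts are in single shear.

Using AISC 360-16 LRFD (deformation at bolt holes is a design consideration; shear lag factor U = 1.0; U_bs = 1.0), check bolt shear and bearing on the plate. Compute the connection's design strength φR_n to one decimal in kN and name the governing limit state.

Bolt shear: A_b = π(20)²/4 = 314.16 mm². φR_n = 0.75 × 469 × 314.16 × 4 × 1 = 442.0 kN.
Bearing (6 mm plate, F_u = 450 MPa): end bolts L_c = 42 − 22/2 = 31, R_n = min(1.2×31×6×450, 2.4×20×6×450) = 100.44 kN/bolt; interior L_c = 75 − 22 = 53, R_n = 129.6 kN/bolt. φR_n = 0.75 × (1×100.44 + 3×129.6) = 366.9 kN.
Governing: min(442.0, 366.9) = 366.9 kN → bearing.

366.9 kN (bearing governs)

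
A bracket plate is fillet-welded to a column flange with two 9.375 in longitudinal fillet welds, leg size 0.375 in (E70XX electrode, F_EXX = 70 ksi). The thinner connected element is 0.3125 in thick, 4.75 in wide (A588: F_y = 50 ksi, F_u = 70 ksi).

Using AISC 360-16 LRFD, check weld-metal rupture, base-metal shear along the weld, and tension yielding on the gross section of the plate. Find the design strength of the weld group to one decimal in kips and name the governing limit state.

66.8 kips (gross-section yield governs)

Weld metal: throat = 0.707×0.375 = 0.26513 in, L = 2×9.375 = 18.75 in. φR_n = 0.75 × 0.6 × 70 × 0.26513 × 18.75 = 156.6 kips.
Base metal shear (0.3125 in plate): yield φR_n = 1.0×0.6×50×0.3125×18.75 = 175.8 kips; rupture φR_n = 0.75×0.6×70×0.3125×18.75 = 184.6 kips; take 175.8 kips (yield).
Tension yield (gross): A_g = 4.75×0.3125 = 1.4844 in². φR_n = 0.90 × 50 × 1.4844 = 66.8 kips.
Governing: min(156.6, 175.8, 66.8) = 66.8 kips → gross-section yield.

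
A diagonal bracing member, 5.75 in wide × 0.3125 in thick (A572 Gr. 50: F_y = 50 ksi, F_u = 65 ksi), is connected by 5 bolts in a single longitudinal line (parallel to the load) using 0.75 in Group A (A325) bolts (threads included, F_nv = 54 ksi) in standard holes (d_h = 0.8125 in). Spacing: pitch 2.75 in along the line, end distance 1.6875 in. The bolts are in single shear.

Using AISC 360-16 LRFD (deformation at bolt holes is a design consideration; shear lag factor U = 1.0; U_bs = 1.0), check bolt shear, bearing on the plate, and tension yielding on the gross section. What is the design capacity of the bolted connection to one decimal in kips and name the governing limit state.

80.9 kips (gross-section yield governs)

Bolt shear: A_b = π(0.75)²/4 = 0.44179 in². φR_n = 0.75 × 54 × 0.44179 × 5 × 1 = 89.5 kips.
Bearing (0.3125 in plate, F_u = 65 ksi): end bolts L_c = 1.6875 − 0.8125/2 = 1.28125, R_n = min(1.2×1.28125×0.3125×65, 2.4×0.75×0.3125×65) = 31.23 kips/bolt; interior L_c = 2.75 − 0.8125 = 1.9375, R_n = 36.563 kips/bolt. φR_n = 0.75 × (1×31.23 + 4×36.563) = 133.1 kips.
Tension yield (gross): A_g = 5.75×0.3125 = 1.7969 in². φR_n = 0.90 × 50 × 1.7969 = 80.9 kips.
Governing: min(89.5, 133.1, 80.9) = 80.9 kips → gross-section yield.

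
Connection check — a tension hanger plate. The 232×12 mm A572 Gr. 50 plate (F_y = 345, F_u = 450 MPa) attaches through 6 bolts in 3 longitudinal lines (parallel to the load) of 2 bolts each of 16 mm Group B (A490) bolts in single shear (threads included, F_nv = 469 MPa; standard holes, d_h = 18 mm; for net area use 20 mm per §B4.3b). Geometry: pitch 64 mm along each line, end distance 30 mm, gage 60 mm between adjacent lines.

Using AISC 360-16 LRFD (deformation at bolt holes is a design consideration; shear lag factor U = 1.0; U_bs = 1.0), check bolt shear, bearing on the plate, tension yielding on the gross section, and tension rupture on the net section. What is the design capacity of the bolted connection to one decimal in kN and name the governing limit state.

424.3 kN (bolt shear governs)

Bolt shear: A_b = π(16)²/4 = 201.06 mm². φR_n = 0.75 × 469 × 201.06 × 6 × 1 = 424.3 kN.
Bearing (12 mm plate, F_u = 450 MPa): end bolts L_c = 30 − 18/2 = 21, R_n = min(1.2×21×12×450, 2.4×16×12×450) = 136.08 kN/bolt; interior L_c = 64 − 18 = 46, R_n = 207.36 kN/bolt. φR_n = 0.75 × (3×136.08 + 3×207.36) = 772.7 kN.
Tension yield (gross): A_g = 232×12 = 2784 mm². φR_n = 0.90 × 345 × 2784 = 864.4 kN.
Tension rupture (net): A_n = (232 − 3×20)×12 = 2064 mm² (U = 1.0, A_e = A_n). φR_n = 0.75 × 450 × 2064 = 696.6 kN.
Governing: min(424.3, 772.7, 864.4, 696.6) = 424.3 kN → bolt shear.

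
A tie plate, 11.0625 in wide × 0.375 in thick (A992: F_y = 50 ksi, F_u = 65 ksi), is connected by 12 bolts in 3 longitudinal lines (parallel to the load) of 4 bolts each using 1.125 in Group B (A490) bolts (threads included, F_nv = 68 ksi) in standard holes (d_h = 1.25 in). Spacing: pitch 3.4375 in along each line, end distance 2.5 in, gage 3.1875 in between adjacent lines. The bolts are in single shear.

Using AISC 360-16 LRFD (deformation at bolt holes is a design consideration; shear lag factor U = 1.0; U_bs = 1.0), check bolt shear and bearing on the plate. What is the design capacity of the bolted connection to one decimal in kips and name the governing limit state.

555.3 kips (bearing governs)

Bolt shear: A_b = π(1.125)²/4 = 0.99402 in². φR_n = 0.75 × 68 × 0.99402 × 12 × 1 = 608.3 kips.
Bearing (0.375 in plate, F_u = 65 ksi): end bolts L_c = 2.5 − 1.25/2 = 1.875, R_n = min(1.2×1.875×0.375×65, 2.4×1.125×0.375×65) = 54.844 kips/bolt; interior L_c = 3.4375 − 1.25 = 2.1875, R_n = 63.984 kips/bolt. φR_n = 0.75 × (3×54.844 + 9×63.984) = 555.3 kips.
Governing: min(608.3, 555.3) = 555.3 kips → bearing.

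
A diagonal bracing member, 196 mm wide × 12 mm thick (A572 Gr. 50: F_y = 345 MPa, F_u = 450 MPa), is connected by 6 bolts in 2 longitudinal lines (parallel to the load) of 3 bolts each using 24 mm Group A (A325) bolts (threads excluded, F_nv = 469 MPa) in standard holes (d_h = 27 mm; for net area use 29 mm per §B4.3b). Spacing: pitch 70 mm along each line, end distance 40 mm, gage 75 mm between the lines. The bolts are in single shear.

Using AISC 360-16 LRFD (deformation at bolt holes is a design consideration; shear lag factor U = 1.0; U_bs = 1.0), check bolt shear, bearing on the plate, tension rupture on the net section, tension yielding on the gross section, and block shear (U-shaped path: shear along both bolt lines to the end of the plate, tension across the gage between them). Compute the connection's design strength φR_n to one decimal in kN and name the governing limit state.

Bolt shear: A_b = π(24)²/4 = 452.39 mm². φR_n = 0.75 × 469 × 452.39 × 6 × 1 = 954.8 kN.
Bearing (12 mm plate, F_u = 450 MPa): end bolts L_c = 40 − 27/2 = 26.5, R_n = min(1.2×26.5×12×450, 2.4×24×12×450) = 171.72 kN/bolt; interior L_c = 70 − 27 = 43, R_n = 278.64 kN/bolt. φR_n = 0.75 × (2×171.72 + 4×278.64) = 1093.5 kN.
Tension rupture (net): A_n = (196 − 2×29)×12 = 1656 mm² (U = 1.0, A_e = A_n). φR_n = 0.75 × 450 × 1656 = 558.9 kN.
Tension yield (gross): A_g = 196×12 = 2352 mm². φR_n = 0.90 × 345 × 2352 = 730.3 kN.
Block shear: shear path 2×[40+2×70] = 2×180 mm, A_gv = 4320, A_nv = 2×(180 − 2.5×29)×12 = 2580 mm²; tension across gage: (75 − 1×29)×12 = 552 mm². R_n = min(0.6×450×2580, 0.6×345×4320) + 1.0×450×552 = min(696.6, 894.24) + 248.4 = 945 kN. φR_n = 0.75 × 945 = 708.8 kN.
Governing: min(954.8, 1093.5, 558.9, 730.3, 708.8) = 558.9 kN → net-section rupture.

558.9 kN (net-section rupture governs)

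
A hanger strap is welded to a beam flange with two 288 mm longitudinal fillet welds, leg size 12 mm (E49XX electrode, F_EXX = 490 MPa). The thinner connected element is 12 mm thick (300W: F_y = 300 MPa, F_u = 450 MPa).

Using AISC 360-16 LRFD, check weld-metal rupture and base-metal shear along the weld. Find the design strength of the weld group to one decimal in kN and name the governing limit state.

1077.5 kN (weld metal governs)

Weld metal: throat = 0.707×12 = 8.484 mm, L = 2×288 = 576 mm. φR_n = 0.75 × 0.6 × 490 × 8.484 × 576 = 1077.5 kN.
Base metal shear (12 mm plate): yield φR_n = 1.0×0.6×300×12×576 = 1244.2 kN; rupture φR_n = 0.75×0.6×450×12×576 = 1399.7 kN; take 1244.2 kN (yield).
Governing: min(1077.5, 1244.2) = 1077.5 kN → weld metal.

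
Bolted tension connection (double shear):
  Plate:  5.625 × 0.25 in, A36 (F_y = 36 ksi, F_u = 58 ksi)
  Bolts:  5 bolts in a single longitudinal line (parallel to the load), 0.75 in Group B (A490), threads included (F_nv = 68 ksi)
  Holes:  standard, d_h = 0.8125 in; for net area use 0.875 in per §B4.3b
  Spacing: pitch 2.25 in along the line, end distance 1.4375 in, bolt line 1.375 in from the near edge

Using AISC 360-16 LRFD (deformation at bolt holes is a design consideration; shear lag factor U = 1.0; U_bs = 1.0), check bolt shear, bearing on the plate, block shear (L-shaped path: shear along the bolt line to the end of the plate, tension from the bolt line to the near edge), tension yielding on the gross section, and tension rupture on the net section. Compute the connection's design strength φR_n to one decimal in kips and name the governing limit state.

45.6 kips (gross-section yield governs)

Bolt shear: A_b = π(0.75)²/4 = 0.44179 in². φR_n = 0.75 × 68 × 0.44179 × 5 × 2 = 225.3 kips.
Bearing (0.25 in plate, F_u = 58 ksi): end bolts L_c = 1.4375 − 0.8125/2 = 1.03125, R_n = min(1.2×1.03125×0.25×58, 2.4×0.75×0.25×58) = 17.944 kips/bolt; interior L_c = 2.25 − 0.8125 = 1.4375, R_n = 25.013 kips/bolt. φR_n = 0.75 × (1×17.944 + 4×25.013) = 88.5 kips.
Block shear: shear path 1×[1.4375+4×2.25] = 1×10.4375 in, A_gv = 2.6094, A_nv = 1×(10.4375 − 4.5×0.875)×0.25 = 1.625 in²; tension to near edge: (1.375 − 0.5×0.875)×0.25 = 0.23438 in². R_n = min(0.6×58×1.625, 0.6×36×2.6094) + 1.0×58×0.23438 = min(56.55, 56.363) + 13.594 = 69.957 kips. φR_n = 0.75 × 69.957 = 52.5 kips.
Tension yield (gross): A_g = 5.625×0.25 = 1.4063 in². φR_n = 0.90 × 36 × 1.4063 = 45.6 kips.
Tension rupture (net): A_n = (5.625 − 1×0.875)×0.25 = 1.1875 in² (U = 1.0, A_e = A_n). φR_n = 0.75 × 58 × 1.1875 = 51.7 kips.
Governing: min(225.3, 88.5, 52.5, 45.6, 51.7) = 45.6 kips → gross-section yield.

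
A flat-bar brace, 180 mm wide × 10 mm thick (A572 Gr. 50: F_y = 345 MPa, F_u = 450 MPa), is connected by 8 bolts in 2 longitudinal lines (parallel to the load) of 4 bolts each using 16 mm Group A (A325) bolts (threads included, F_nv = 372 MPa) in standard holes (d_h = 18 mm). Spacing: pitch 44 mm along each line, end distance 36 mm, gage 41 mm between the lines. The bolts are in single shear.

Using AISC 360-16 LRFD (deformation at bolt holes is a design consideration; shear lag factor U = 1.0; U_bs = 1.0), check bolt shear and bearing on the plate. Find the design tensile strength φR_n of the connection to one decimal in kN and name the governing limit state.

448.8 kN (bolt shear governs)

Bolt shear: A_b = π(16)²/4 = 201.06 mm². φR_n = 0.75 × 372 × 201.06 × 8 × 1 = 448.8 kN.
Bearing (10 mm plate, F_u = 450 MPa): end bolts L_c = 36 − 18/2 = 27, R_n = min(1.2×27×10×450, 2.4×16×10×450) = 145.8 kN/bolt; interior L_c = 44 − 18 = 26, R_n = 140.4 kN/bolt. φR_n = 0.75 × (2×145.8 + 6×140.4) = 850.5 kN.
Governing: min(448.8, 850.5) = 448.8 kN → bolt shear.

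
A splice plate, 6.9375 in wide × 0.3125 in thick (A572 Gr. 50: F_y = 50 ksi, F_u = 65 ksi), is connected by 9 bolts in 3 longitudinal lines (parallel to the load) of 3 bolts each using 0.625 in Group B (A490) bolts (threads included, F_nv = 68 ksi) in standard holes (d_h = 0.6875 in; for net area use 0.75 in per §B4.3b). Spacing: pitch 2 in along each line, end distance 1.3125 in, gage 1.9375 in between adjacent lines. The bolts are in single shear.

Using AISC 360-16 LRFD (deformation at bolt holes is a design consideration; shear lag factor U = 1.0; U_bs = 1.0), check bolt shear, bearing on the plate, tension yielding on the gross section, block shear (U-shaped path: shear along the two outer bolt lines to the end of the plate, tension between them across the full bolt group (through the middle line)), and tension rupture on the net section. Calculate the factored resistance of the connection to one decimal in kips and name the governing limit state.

Bolt shear: A_b = π(0.625)²/4 = 0.3068 in². φR_n = 0.75 × 68 × 0.3068 × 9 × 1 = 140.8 kips.
Bearing (0.3125 in plate, F_u = 65 ksi): end bolts L_c = 1.3125 − 0.6875/2 = 0.96875, R_n = min(1.2×0.96875×0.3125×65, 2.4×0.625×0.3125×65) = 23.613 kips/bolt; interior L_c = 2 − 0.6875 = 1.3125, R_n = 30.469 kips/bolt. φR_n = 0.75 × (3×23.613 + 6×30.469) = 190.2 kips.
Tension yield (gross): A_g = 6.9375×0.3125 = 2.168 in². φR_n = 0.90 × 50 × 2.168 = 97.6 kips.
Block shear: shear path 2×[1.3125+2×2] = 2×5.3125 in, A_gv = 3.3203, A_nv = 2×(5.3125 − 2.5×0.75)×0.3125 = 2.1484 in²; tension across gage: (3.875 − 2×0.75)×0.3125 = 0.74219 in². R_n = min(0.6×65×2.1484, 0.6×50×3.3203) + 1.0×65×0.74219 = min(83.788, 99.609) + 48.242 = 132.03 kips. φR_n = 0.75 × 132.03 = 99.0 kips.
Tension rupture (net): A_n = (6.9375 − 3×0.75)×0.3125 = 1.4648 in² (U = 1.0, A_e = A_n). φR_n = 0.75 × 65 × 1.4648 = 71.4 kips.
Governing: min(140.8, 190.2, 97.6, 99.0, 71.4) = 71.4 kips → net-section rupture.

71.4 kips (net-section rupture governs)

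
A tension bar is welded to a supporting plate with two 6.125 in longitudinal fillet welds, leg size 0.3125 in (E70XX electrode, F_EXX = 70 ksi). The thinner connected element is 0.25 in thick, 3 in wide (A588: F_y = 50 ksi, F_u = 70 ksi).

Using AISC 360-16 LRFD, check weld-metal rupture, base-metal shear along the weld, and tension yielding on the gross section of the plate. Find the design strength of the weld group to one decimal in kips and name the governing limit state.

Weld metal: throat = 0.707×0.3125 = 0.22094 in, L = 2×6.125 = 12.25 in. φR_n = 0.75 × 0.6 × 70 × 0.22094 × 12.25 = 85.3 kips.
Base metal shear (0.25 in plate): yield φR_n = 1.0×0.6×50×0.25×12.25 = 91.9 kips; rupture φR_n = 0.75×0.6×70×0.25×12.25 = 96.5 kips; take 91.9 kips (yield).
Tension yield (gross): A_g = 3×0.25 = 0.75 in². φR_n = 0.90 × 50 × 0.75 = 33.8 kips.
Governing: min(85.3, 91.9, 33.8) = 33.8 kips → gross-section yield.

33.8 kips (gross-section yield governs)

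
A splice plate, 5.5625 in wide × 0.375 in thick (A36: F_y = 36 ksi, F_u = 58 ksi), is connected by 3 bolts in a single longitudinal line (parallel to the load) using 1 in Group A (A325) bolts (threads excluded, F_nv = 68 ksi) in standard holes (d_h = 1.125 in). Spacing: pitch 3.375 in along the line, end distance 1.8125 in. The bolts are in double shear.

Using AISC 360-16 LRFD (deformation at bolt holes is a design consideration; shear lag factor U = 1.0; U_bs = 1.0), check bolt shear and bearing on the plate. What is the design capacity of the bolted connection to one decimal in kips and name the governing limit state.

Bolt shear: A_b = π(1)²/4 = 0.7854 in². φR_n = 0.75 × 68 × 0.7854 × 3 × 2 = 240.3 kips.
Bearing (0.375 in plate, F_u = 58 ksi): end bolts L_c = 1.8125 − 1.125/2 = 1.25, R_n = min(1.2×1.25×0.375×58, 2.4×1×0.375×58) = 32.625 kips/bolt; interior L_c = 3.375 − 1.125 = 2.25, R_n = 52.2 kips/bolt. φR_n = 0.75 × (1×32.625 + 2×52.2) = 102.8 kips.
Governing: min(240.3, 102.8) = 102.8 kips → bearing.

102.8 kips (bearing governs)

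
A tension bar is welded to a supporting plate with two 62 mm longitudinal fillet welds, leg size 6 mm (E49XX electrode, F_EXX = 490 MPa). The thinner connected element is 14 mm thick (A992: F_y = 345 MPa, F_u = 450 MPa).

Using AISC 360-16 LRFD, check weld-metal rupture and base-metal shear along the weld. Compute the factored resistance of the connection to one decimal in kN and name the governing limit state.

116.0 kN (weld metal governs)

Weld metal: throat = 0.707×6 = 4.242 mm, L = 2×62 = 124 mm. φR_n = 0.75 × 0.6 × 490 × 4.242 × 124 = 116.0 kN.
Base metal shear (14 mm plate): yield φR_n = 1.0×0.6×345×14×124 = 359.4 kN; rupture φR_n = 0.75×0.6×450×14×124 = 351.5 kN; take 351.5 kN (rupture).
Governing: min(116.0, 351.5) = 116.0 kN → weld metal.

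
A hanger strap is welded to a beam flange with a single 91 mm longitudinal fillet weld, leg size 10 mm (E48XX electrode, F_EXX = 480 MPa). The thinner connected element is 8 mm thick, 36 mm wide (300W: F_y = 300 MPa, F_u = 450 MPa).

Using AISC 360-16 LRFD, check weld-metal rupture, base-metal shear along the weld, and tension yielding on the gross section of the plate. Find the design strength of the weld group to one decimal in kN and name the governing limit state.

77.8 kN (gross-section yield governs)

Weld metal: throat = 0.707×10 = 7.07 mm, L = 91 mm. φR_n = 0.75 × 0.6 × 480 × 7.07 × 91 = 139.0 kN.
Base metal shear (8 mm plate): yield φR_n = 1.0×0.6×300×8×91 = 131.0 kN; rupture φR_n = 0.75×0.6×450×8×91 = 147.4 kN; take 131.0 kN (yield).
Tension yield (gross): A_g = 36×8 = 288 mm². φR_n = 0.90 × 300 × 288 = 77.8 kN.
Governing: min(139.0, 131.0, 77.8) = 77.8 kN → gross-section yield.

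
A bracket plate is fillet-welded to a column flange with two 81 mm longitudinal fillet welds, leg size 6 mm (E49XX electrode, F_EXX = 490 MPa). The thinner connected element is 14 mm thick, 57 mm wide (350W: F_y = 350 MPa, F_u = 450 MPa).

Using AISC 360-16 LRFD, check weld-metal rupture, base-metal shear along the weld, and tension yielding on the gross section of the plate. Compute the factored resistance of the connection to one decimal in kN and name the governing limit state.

Weld metal: throat = 0.707×6 = 4.242 mm, L = 2×81 = 162 mm. φR_n = 0.75 × 0.6 × 490 × 4.242 × 162 = 151.5 kN.
Base metal shear (14 mm plate): yield φR_n = 1.0×0.6×350×14×162 = 476.3 kN; rupture φR_n = 0.75×0.6×450×14×162 = 459.3 kN; take 459.3 kN (rupture).
Tension yield (gross): A_g = 57×14 = 798 mm². φR_n = 0.90 × 350 × 798 = 251.4 kN.
Governing: min(151.5, 459.3, 251.4) = 151.5 kN → weld metal.

151.5 kN (weld metal governs)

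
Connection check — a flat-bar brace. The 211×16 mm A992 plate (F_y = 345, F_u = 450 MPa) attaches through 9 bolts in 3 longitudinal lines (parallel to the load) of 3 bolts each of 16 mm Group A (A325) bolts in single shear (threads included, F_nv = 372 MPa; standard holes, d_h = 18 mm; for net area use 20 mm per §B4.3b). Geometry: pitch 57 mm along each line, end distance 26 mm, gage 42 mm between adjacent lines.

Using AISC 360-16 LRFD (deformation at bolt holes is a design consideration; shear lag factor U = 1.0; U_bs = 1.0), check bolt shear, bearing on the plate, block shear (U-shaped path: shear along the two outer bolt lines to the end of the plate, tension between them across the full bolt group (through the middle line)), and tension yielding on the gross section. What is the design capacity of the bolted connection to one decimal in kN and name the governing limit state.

Bolt shear: A_b = π(16)²/4 = 201.06 mm². φR_n = 0.75 × 372 × 201.06 × 9 × 1 = 504.9 kN.
Bearing (16 mm plate, F_u = 450 MPa): end bolts L_c = 26 − 18/2 = 17, R_n = min(1.2×17×16×450, 2.4×16×16×450) = 146.88 kN/bolt; interior L_c = 57 − 18 = 39, R_n = 276.48 kN/bolt. φR_n = 0.75 × (3×146.88 + 6×276.48) = 1574.6 kN.
Block shear: shear path 2×[26+2×57] = 2×140 mm, A_gv = 4480, A_nv = 2×(140 − 2.5×20)×16 = 2880 mm²; tension across gage: (84 − 2×20)×16 = 704 mm². R_n = min(0.6×450×2880, 0.6×345×4480) + 1.0×450×704 = min(777.6, 927.36) + 316.8 = 1094.4 kN. φR_n = 0.75 × 1094.4 = 820.8 kN.
Tension yield (gross): A_g = 211×16 = 3376 mm². φR_n = 0.90 × 345 × 3376 = 1048.2 kN.
Governing: min(504.9, 1574.6, 820.8, 1048.2) = 504.9 kN → bolt shear.

504.9 kN (bolt shear governs)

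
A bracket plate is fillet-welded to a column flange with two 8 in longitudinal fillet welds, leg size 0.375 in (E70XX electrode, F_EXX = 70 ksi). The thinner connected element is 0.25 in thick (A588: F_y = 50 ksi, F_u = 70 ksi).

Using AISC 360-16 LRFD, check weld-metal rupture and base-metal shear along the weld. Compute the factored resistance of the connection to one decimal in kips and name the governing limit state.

120.0 kips (base-metal shear governs)

Weld metal: throat = 0.707×0.375 = 0.26513 in, L = 2×8 = 16 in. φR_n = 0.75 × 0.6 × 70 × 0.26513 × 16 = 133.6 kips.
Base metal shear (0.25 in plate): yield φR_n = 1.0×0.6×50×0.25×16 = 120.0 kips; rupture φR_n = 0.75×0.6×70×0.25×16 = 126.0 kips; take 120.0 kips (yield).
Governing: min(133.6, 120.0) = 120.0 kips → base-metal shear.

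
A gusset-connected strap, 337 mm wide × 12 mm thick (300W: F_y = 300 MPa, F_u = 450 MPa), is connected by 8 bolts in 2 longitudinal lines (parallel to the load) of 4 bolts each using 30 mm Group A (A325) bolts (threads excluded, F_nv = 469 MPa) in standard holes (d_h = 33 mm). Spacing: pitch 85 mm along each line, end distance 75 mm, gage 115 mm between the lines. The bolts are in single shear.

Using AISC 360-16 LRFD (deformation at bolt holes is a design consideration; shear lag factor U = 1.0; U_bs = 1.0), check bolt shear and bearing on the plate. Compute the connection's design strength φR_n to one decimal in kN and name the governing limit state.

1989.1 kN (bolt shear governs)

Bolt shear: A_b = π(30)²/4 = 706.86 mm². φR_n = 0.75 × 469 × 706.86 × 8 × 1 = 1989.1 kN.
Bearing (12 mm plate, F_u = 450 MPa): end bolts L_c = 75 − 33/2 = 58.5, R_n = min(1.2×58.5×12×450, 2.4×30×12×450) = 379.08 kN/bolt; interior L_c = 85 − 33 = 52, R_n = 336.96 kN/bolt. φR_n = 0.75 × (2×379.08 + 6×336.96) = 2084.9 kN.
Governing: min(1989.1, 2084.9) = 1989.1 kN → bolt shear.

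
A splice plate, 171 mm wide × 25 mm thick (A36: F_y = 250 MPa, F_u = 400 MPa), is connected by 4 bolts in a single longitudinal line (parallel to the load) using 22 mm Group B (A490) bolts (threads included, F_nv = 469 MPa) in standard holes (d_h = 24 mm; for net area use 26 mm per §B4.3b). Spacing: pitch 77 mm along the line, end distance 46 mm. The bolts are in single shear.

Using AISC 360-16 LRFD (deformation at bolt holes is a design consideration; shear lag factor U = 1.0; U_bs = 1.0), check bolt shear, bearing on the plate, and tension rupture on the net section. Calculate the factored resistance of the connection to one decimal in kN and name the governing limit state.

534.8 kN (bolt shear governs)

Bolt shear: A_b = π(22)²/4 = 380.13 mm². φR_n = 0.75 × 469 × 380.13 × 4 × 1 = 534.8 kN.
Bearing (25 mm plate, F_u = 400 MPa): end bolts L_c = 46 − 24/2 = 34, R_n = min(1.2×34×25×400, 2.4×22×25×400) = 408 kN/bolt; interior L_c = 77 − 24 = 53, R_n = 528 kN/bolt. φR_n = 0.75 × (1×408 + 3×528) = 1494.0 kN.
Tension rupture (net): A_n = (171 − 1×26)×25 = 3625 mm² (U = 1.0, A_e = A_n). φR_n = 0.75 × 400 × 3625 = 1087.5 kN.
Governing: min(534.8, 1494.0, 1087.5) = 534.8 kN → bolt shear.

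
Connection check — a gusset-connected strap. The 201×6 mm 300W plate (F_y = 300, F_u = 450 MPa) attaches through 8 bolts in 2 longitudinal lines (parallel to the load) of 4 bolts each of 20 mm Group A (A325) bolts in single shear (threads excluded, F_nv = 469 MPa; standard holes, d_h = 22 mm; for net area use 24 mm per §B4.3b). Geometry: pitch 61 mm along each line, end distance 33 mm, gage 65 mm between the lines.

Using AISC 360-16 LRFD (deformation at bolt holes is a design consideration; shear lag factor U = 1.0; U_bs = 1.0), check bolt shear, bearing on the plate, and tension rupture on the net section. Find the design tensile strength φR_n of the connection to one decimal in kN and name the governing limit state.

309.8 kN (net-section rupture governs)

Bolt shear: A_b = π(20)²/4 = 314.16 mm². φR_n = 0.75 × 469 × 314.16 × 8 × 1 = 884.0 kN.
Bearing (6 mm plate, F_u = 450 MPa): end bolts L_c = 33 − 22/2 = 22, R_n = min(1.2×22×6×450, 2.4×20×6×450) = 71.28 kN/bolt; interior L_c = 61 − 22 = 39, R_n = 126.36 kN/bolt. φR_n = 0.75 × (2×71.28 + 6×126.36) = 675.5 kN.
Tension rupture (net): A_n = (201 − 2×24)×6 = 918 mm² (U = 1.0, A_e = A_n). φR_n = 0.75 × 450 × 918 = 309.8 kN.
Governing: min(884.0, 675.5, 309.8) = 309.8 kN → net-section rupture.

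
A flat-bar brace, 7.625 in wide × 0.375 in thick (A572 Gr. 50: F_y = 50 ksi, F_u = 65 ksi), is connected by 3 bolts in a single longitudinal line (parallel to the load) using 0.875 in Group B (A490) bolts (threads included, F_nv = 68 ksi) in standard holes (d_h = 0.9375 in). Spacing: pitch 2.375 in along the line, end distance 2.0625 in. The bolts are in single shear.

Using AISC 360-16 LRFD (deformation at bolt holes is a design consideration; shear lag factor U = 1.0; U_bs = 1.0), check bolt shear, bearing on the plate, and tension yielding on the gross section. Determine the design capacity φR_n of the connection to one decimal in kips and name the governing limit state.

Bolt shear: A_b = π(0.875)²/4 = 0.60132 in². φR_n = 0.75 × 68 × 0.60132 × 3 × 1 = 92.0 kips.
Bearing (0.375 in plate, F_u = 65 ksi): end bolts L_c = 2.0625 − 0.9375/2 = 1.59375, R_n = min(1.2×1.59375×0.375×65, 2.4×0.875×0.375×65) = 46.617 kips/bolt; interior L_c = 2.375 − 0.9375 = 1.4375, R_n = 42.047 kips/bolt. φR_n = 0.75 × (1×46.617 + 2×42.047) = 98.0 kips.
Tension yield (gross): A_g = 7.625×0.375 = 2.8594 in². φR_n = 0.90 × 50 × 2.8594 = 128.7 kips.
Governing: min(92.0, 98.0, 128.7) = 92.0 kips → bolt shear.

92.0 kips (bolt shear governs)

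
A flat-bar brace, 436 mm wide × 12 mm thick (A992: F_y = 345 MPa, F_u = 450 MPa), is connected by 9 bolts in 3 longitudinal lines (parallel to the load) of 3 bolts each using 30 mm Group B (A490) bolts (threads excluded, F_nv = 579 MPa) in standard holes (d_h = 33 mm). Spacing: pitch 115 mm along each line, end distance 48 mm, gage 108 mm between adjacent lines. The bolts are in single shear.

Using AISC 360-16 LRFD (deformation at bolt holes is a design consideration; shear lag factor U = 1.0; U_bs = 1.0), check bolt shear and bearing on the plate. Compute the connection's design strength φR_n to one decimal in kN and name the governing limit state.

2208.9 kN (bearing governs)

Bolt shear: A_b = π(30)²/4 = 706.86 mm². φR_n = 0.75 × 579 × 706.86 × 9 × 1 = 2762.6 kN.
Bearing (12 mm plate, F_u = 450 MPa): end bolts L_c = 48 − 33/2 = 31.5, R_n = min(1.2×31.5×12×450, 2.4×30×12×450) = 204.12 kN/bolt; interior L_c = 115 − 33 = 82, R_n = 388.8 kN/bolt. φR_n = 0.75 × (3×204.12 + 6×388.8) = 2208.9 kN.
Governing: min(2762.6, 2208.9) = 2208.9 kN → bearing.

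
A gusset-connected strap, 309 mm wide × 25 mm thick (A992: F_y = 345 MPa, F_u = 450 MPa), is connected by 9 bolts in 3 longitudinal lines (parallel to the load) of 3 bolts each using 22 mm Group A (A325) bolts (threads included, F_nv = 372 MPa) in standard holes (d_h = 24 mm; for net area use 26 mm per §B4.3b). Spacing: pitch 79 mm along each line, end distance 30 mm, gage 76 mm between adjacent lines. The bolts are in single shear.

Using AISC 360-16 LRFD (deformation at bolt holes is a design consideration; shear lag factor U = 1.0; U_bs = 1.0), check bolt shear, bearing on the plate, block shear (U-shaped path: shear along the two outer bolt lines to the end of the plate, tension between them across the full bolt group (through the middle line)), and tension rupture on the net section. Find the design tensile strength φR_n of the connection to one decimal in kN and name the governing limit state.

Bolt shear: A_b = π(22)²/4 = 380.13 mm². φR_n = 0.75 × 372 × 380.13 × 9 × 1 = 954.5 kN.
Bearing (25 mm plate, F_u = 450 MPa): end bolts L_c = 30 − 24/2 = 18, R_n = min(1.2×18×25×450, 2.4×22×25×450) = 243 kN/bolt; interior L_c = 79 − 24 = 55, R_n = 594 kN/bolt. φR_n = 0.75 × (3×243 + 6×594) = 3219.8 kN.
Block shear: shear path 2×[30+2×79] = 2×188 mm, A_gv = 9400, A_nv = 2×(188 − 2.5×26)×25 = 6150 mm²; tension across gage: (152 − 2×26)×25 = 2500 mm². R_n = min(0.6×450×6150, 0.6×345×9400) + 1.0×450×2500 = min(1660.5, 1945.8) + 1125 = 2785.5 kN. φR_n = 0.75 × 2785.5 = 2089.1 kN.
Tension rupture (net): A_n = (309 − 3×26)×25 = 5775 mm² (U = 1.0, A_e = A_n). φR_n = 0.75 × 450 × 5775 = 1949.1 kN.
Governing: min(954.5, 3219.8, 2089.1, 1949.1) = 954.5 kN → bolt shear.

954.5 kN (bolt shear governs)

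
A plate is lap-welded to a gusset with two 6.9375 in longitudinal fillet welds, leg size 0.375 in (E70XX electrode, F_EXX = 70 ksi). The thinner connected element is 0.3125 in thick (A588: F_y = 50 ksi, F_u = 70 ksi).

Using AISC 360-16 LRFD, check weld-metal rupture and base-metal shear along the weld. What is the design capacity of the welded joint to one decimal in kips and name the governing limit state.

Weld metal: throat = 0.707×0.375 = 0.26513 in, L = 2×6.9375 = 13.875 in. φR_n = 0.75 × 0.6 × 70 × 0.26513 × 13.875 = 115.9 kips.
Base metal shear (0.3125 in plate): yield φR_n = 1.0×0.6×50×0.3125×13.875 = 130.1 kips; rupture φR_n = 0.75×0.6×70×0.3125×13.875 = 136.6 kips; take 130.1 kips (yield).
Governing: min(115.9, 130.1) = 115.9 kips → weld metal.

115.9 kips (weld metal governs)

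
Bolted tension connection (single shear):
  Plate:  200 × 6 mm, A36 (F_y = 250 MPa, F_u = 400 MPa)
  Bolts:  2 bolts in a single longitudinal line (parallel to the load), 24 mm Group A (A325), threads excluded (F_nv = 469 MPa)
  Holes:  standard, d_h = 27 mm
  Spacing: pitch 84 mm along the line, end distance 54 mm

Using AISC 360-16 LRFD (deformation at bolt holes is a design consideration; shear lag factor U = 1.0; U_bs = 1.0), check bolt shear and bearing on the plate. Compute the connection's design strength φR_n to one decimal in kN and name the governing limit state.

Bolt shear: A_b = π(24)²/4 = 452.39 mm². φR_n = 0.75 × 469 × 452.39 × 2 × 1 = 318.3 kN.
Bearing (6 mm plate, F_u = 400 MPa): end bolts L_c = 54 − 27/2 = 40.5, R_n = min(1.2×40.5×6×400, 2.4×24×6×400) = 116.64 kN/bolt; interior L_c = 84 − 27 = 57, R_n = 138.24 kN/bolt. φR_n = 0.75 × (1×116.64 + 1×138.24) = 191.2 kN.
Governing: min(318.3, 191.2) = 191.2 kN → bearing.

191.2 kN (bearing governs)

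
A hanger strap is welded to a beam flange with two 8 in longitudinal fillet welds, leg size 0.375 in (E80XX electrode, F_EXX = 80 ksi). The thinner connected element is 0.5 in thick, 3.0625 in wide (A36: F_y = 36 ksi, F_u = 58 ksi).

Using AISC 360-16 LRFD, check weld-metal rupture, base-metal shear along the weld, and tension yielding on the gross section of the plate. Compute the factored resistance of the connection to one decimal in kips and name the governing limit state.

Weld metal: throat = 0.707×0.375 = 0.26513 in, L = 2×8 = 16 in. φR_n = 0.75 × 0.6 × 80 × 0.26513 × 16 = 152.7 kips.
Base metal shear (0.5 in plate): yield φR_n = 1.0×0.6×36×0.5×16 = 172.8 kips; rupture φR_n = 0.75×0.6×58×0.5×16 = 208.8 kips; take 172.8 kips (yield).
Tension yield (gross): A_g = 3.0625×0.5 = 1.5313 in². φR_n = 0.90 × 36 × 1.5313 = 49.6 kips.
Governing: min(152.7, 172.8, 49.6) = 49.6 kips → gross-section yield.

49.6 kips (gross-section yield governs)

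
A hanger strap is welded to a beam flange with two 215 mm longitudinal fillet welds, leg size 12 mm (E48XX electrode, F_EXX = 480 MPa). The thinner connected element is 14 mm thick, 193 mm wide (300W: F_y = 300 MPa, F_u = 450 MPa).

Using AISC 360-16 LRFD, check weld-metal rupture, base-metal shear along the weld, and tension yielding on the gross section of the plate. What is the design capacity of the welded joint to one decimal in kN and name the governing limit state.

Weld metal: throat = 0.707×12 = 8.484 mm, L = 2×215 = 430 mm. φR_n = 0.75 × 0.6 × 480 × 8.484 × 430 = 788.0 kN.
Base metal shear (14 mm plate): yield φR_n = 1.0×0.6×300×14×430 = 1083.6 kN; rupture φR_n = 0.75×0.6×450×14×430 = 1219.1 kN; take 1083.6 kN (yield).
Tension yield (gross): A_g = 193×14 = 2702 mm². φR_n = 0.90 × 300 × 2702 = 729.5 kN.
Governing: min(788.0, 1083.6, 729.5) = 729.5 kN → gross-section yield.

729.5 kN (gross-section yield governs)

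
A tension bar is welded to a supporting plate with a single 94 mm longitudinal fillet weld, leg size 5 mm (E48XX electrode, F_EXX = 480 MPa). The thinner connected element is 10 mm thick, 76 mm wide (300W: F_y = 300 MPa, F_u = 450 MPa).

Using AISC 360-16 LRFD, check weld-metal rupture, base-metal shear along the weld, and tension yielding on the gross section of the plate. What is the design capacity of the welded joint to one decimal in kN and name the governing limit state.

Weld metal: throat = 0.707×5 = 3.535 mm, L = 94 mm. φR_n = 0.75 × 0.6 × 480 × 3.535 × 94 = 71.8 kN.
Base metal shear (10 mm plate): yield φR_n = 1.0×0.6×300×10×94 = 169.2 kN; rupture φR_n = 0.75×0.6×450×10×94 = 190.4 kN; take 169.2 kN (yield).
Tension yield (gross): A_g = 76×10 = 760 mm². φR_n = 0.90 × 300 × 760 = 205.2 kN.
Governing: min(71.8, 169.2, 205.2) = 71.8 kN → weld metal.

71.8 kN (weld metal governs)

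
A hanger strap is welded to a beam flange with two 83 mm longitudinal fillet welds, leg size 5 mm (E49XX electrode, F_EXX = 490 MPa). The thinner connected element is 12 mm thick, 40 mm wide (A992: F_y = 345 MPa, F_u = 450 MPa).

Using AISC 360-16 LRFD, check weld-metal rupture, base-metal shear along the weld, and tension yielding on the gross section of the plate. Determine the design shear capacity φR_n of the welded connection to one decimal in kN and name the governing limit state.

Weld metal: throat = 0.707×5 = 3.535 mm, L = 2×83 = 166 mm. φR_n = 0.75 × 0.6 × 490 × 3.535 × 166 = 129.4 kN.
Base metal shear (12 mm plate): yield φR_n = 1.0×0.6×345×12×166 = 412.3 kN; rupture φR_n = 0.75×0.6×450×12×166 = 403.4 kN; take 403.4 kN (rupture).
Tension yield (gross): A_g = 40×12 = 480 mm². φR_n = 0.90 × 345 × 480 = 149.0 kN.
Governing: min(129.4, 403.4, 149.0) = 129.4 kN → weld metal.

129.4 kN (weld metal governs)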